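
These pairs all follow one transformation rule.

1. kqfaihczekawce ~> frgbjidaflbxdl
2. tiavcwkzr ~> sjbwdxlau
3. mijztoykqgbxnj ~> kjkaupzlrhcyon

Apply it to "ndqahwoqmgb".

cerbixprnho

In each case the input is transformed by: shift every letter 1 place forward in the alphabet (wrapping around), then swap the first and last characters.
For "ndqahwoqmgb", step one produces "oerbixprnhc"; step two turns that into "cerbixprnho".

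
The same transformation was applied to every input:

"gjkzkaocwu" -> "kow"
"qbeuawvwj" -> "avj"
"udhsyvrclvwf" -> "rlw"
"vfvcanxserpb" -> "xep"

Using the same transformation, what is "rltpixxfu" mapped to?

Looking at the pairs, the operation is to keep every other character starting from the first (positions 1st, 3rd, 5th, ...), then keep only the last 3 characters.
Applying both steps to "rltpixxfu": "rtixu", then "ixu".

ixu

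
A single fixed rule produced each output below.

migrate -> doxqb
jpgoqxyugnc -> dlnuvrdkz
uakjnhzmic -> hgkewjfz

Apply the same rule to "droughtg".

Each output is the input with this applied: shift every letter 3 places backward in the alphabet (wrapping around), then delete the first 2 characters.
Applying both steps to "droughtg": "aolrdeqd", then "lrdeqd".
(Check on "jpgoqxyugnc": → "gmdlnuvrdkz" → "dlnuvrdkz" ✓)

lrdeqd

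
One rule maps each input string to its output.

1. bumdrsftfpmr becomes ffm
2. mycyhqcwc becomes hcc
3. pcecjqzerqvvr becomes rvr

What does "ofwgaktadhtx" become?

tdt

Each output is the input with this applied: keep every other character starting from the first (positions 1st, 3rd, 5th, ...), then keep only the last 3 characters.
Applying both steps to "ofwgaktadhtx": "owatdt", then "tdt".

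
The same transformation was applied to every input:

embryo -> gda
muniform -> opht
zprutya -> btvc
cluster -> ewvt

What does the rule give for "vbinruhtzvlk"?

What's happening: keep every other character starting from the first (positions 1st, 3rd, 5th, ...), then shift every letter 2 places forward in the alphabet (wrapping around).
"vbinruhtzvlk" → "virhzl" → "xktjbn".

xktjbn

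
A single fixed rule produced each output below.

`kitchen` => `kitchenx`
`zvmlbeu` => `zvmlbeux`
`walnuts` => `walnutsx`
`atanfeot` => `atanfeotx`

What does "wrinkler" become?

wrinklerx

Rule — append "x".
For "wrinkler" the result is "wrinklerx".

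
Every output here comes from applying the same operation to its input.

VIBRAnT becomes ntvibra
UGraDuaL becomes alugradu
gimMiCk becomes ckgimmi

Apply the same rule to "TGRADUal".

altgradu

In each case the input is transformed by: move the last 2 characters to the front (rotate right by 2), then convert every letter to lowercase.
For "TGRADUal", step one produces "alTGRADU"; step two turns that into "altgradu".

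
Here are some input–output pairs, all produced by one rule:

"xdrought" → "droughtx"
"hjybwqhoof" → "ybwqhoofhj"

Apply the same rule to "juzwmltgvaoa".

wmltgvaoajuz

The transformation: move the last 3 characters to the front (rotate right by 3), then swap the front and back halves of the string.
Starting from "juzwmltgvaoa": after the first operation, "aoajuzwmltgv"; after the second, "wmltgvaoajuz".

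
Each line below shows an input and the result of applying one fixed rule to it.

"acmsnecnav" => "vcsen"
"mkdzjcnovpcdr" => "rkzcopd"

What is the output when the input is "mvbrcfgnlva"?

avrfnv

Looking at the pairs, the operation is to move the last character to the front, then keep every other character starting from the first (positions 1st, 3rd, 5th, ...).
"mvbrcfgnlva" → "amvbrcfgnlv" → "avrfnv".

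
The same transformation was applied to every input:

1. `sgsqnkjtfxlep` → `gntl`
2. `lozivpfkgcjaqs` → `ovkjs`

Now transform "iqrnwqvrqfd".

The rule is to keep one character in every 3, starting at position 2 (positions 2nd, 5th, 8th, ...).
On "iqrnwqvrqfd" that produces "qwrd".

qwrd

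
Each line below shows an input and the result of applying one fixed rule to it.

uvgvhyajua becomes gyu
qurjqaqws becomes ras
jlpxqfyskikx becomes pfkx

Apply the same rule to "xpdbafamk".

dfk

The transformation: keep one character in every 3, starting at position 3 (positions 3rd, 6th, 9th, ...).
Doing the same to "xpdbafamk": "dfk".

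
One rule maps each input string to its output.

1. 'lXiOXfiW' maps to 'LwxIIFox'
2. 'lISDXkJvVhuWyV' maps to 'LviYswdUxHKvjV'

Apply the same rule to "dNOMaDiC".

Looking at the pairs, the operation is to flip the case of every letter, then take characters alternately from the front and the back (1st, last, 2nd, 2nd-last, ...).
Working it through for "dNOMaDiC": intermediate "DnomAdIc", final "DcnIodmA".
(Check on "lISDXkJvVhuWyV": → "LisdxKjVvHUwYv" → "LviYswdUxHKvjV" ✓)

DcnIodmA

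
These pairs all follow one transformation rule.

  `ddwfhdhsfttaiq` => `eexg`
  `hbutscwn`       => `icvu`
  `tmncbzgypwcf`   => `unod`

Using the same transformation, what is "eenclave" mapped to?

The rule is to shift every letter 1 place forward in the alphabet (wrapping around), then keep only the first 4 characters.
On "eenclave": the first step gives "ffodmbwf", and the second then gives "ffod".

ffod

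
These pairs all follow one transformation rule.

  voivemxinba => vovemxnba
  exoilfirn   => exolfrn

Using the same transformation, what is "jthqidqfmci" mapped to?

jthqdqfmc

The transformation: remove every "i".
Applying that to "jthqidqfmci" gives "jthqdqfmc".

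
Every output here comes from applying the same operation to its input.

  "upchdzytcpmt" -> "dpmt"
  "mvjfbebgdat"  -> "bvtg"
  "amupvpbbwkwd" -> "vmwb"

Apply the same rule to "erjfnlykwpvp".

The rule is to keep one character in every 3, starting at position 2 (positions 2nd, 5th, 8th, ...), then swap each adjacent pair of characters (1↔2, 3↔4, ...).
Applying both steps to "erjfnlykwpvp": "rnkv", then "nrvk".

nrvk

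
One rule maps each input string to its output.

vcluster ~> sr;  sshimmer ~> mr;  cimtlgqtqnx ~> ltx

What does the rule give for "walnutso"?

The pattern: keep one character in every 3, starting at position 2 (positions 2nd, 5th, 8th, ...), then delete the first character.
"walnutso" → "auo" → "uo".
(Check on "cimtlgqtqnx": → "iltx" → "ltx" ✓)

uo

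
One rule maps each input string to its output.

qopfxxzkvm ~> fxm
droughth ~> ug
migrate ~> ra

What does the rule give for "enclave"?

The rule is to swap each adjacent pair of characters (1↔2, 3↔4, ...), then keep one character in every 3, starting at position 3 (positions 3rd, 6th, 9th, ...).
On "enclave": the first step gives "nelcvae", and the second then gives "la".
(Check on "droughth": → "rduohght" → "ug" ✓)

la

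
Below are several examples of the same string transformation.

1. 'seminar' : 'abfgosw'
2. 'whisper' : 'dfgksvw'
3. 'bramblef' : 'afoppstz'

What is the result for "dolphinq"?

Looking at the pairs, the operation is to shift every letter 12 places backward in the alphabet (wrapping around), then sort the characters into alphabetical order.
"dolphinq" → "rczdvwbe" → "bcdervwz".

bcdervwz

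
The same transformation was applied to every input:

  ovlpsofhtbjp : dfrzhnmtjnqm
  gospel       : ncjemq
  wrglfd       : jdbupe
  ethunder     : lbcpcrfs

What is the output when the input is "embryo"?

In each case the input is transformed by: shift every letter 2 places backward in the alphabet (wrapping around), then swap the front and back halves of the string.
Working it through for "embryo": intermediate "ckzpwm", final "pwmckz".

pwmckz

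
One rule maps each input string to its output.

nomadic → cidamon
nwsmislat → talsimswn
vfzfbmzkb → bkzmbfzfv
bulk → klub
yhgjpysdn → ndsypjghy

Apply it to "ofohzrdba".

The pattern: reverse the string.
"ofohzrdba" → "abdrzhofo".

abdrzhofo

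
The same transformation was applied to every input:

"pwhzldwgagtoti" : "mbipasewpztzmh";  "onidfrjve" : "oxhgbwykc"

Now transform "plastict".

vmietlmb

The rule is to shift every letter 7 places backward in the alphabet (wrapping around), then move the last 2 characters to the front (rotate right by 2).
For "plastict", step one produces "ietlmbvm"; step two turns that into "vmietlmb".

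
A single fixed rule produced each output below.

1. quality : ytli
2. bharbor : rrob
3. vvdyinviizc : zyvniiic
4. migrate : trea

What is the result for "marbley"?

yleb

Looking at the pairs, the operation is to delete the first 3 characters, then sort the characters into reverse alphabetical order.
Working it through for "marbley": intermediate "bley", final "yleb".
(Check on "vvdyinviizc": → "yinviizc" → "zyvniiic" ✓)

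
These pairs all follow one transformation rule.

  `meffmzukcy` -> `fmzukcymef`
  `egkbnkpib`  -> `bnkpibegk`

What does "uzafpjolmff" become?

What's happening: move the first 3 characters to the end (rotate left by 3).
Doing the same to "uzafpjolmff": "fpjolmffuza".

fpjolmffuza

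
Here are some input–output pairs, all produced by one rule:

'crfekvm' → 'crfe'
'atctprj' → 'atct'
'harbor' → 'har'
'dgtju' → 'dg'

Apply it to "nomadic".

What's happening: delete the last 3 characters.
For "nomadic" the result is "noma".

noma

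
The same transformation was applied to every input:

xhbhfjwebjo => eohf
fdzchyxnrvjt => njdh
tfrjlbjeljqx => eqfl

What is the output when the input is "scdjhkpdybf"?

Rule — keep one character in every 3, starting at position 2 (positions 2nd, 5th, 8th, ...), then swap the front and back halves of the string.
Applying both steps to "scdjhkpdybf": "chdf", then "dfch".

dfch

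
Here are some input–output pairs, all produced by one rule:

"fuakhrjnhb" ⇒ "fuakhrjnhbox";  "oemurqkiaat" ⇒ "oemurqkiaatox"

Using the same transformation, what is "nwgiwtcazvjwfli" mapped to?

nwgiwtcazvjwfliox

Rule — append "ox".
Applying that to "nwgiwtcazvjwfli" gives "nwgiwtcazvjwfliox".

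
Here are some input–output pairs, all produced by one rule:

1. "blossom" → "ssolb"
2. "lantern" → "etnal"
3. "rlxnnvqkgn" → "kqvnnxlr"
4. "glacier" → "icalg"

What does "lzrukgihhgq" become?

Looking at the pairs, the operation is to reverse the string, then delete the first 2 characters.
Applying both steps to "lzrukgihhgq": "qghhigkurzl", then "hhigkurzl".

hhigkurzl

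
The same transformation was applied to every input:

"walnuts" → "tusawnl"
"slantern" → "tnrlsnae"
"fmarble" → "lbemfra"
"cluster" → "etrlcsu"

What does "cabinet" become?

In each case the input is transformed by: swap each adjacent pair of characters (1↔2, 3↔4, ...), then move the last 3 characters to the front (rotate right by 3).
Applying that to "cabinet" gives "entacib".

entacib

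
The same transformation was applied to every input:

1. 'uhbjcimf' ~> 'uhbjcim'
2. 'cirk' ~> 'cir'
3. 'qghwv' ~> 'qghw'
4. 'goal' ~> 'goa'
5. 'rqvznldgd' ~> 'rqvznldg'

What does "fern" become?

fer

The pattern: delete the last character.
Applying that to "fern" gives "fer".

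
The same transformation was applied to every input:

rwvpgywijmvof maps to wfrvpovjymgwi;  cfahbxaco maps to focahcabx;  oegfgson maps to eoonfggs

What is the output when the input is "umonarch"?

mcuhnaor

What's happening: swap each adjacent pair of characters (1↔2, 3↔4, ...), then take characters alternately from the front and the back (1st, last, 2nd, 2nd-last, ...).
For "umonarch", step one produces "munorahc"; step two turns that into "mcuhnaor".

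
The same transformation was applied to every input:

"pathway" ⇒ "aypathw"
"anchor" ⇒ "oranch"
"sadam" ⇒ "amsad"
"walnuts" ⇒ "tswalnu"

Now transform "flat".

The rule is to move the last 2 characters to the front (rotate right by 2).
Applying that to "flat" gives "atfl".

atfl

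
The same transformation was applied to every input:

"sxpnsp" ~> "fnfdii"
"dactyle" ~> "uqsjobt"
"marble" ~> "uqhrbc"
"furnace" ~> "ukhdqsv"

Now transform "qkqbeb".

ragrug

In each case the input is transformed by: shift every letter 10 places backward in the alphabet (wrapping around), then swap the first and last characters.
Starting from "qkqbeb": after the first operation, "gagrur"; after the second, "ragrug".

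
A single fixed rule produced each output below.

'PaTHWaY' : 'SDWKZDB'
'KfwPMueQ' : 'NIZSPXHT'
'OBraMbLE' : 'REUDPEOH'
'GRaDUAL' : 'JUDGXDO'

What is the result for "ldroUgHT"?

OGURXJKW

Each output is the input with this applied: shift every letter 3 places forward in the alphabet (wrapping around), then convert every letter to uppercase.
Applying both steps to "ldroUgHT": "ogurXjKW", then "OGURXJKW".
(Check on "GRaDUAL": → "JUdGXDO" → "JUDGXDO" ✓)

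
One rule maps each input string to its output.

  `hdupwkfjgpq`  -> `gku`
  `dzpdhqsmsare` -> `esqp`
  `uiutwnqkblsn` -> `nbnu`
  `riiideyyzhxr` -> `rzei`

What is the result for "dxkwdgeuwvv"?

The pattern: keep one character in every 3, starting at position 3 (positions 3rd, 6th, 9th, ...), then reverse the string.
Working it through for "dxkwdgeuwvv": intermediate "kgw", final "wgk".
(Check on "uiutwnqkblsn": → "unbn" → "nbnu" ✓)

wgk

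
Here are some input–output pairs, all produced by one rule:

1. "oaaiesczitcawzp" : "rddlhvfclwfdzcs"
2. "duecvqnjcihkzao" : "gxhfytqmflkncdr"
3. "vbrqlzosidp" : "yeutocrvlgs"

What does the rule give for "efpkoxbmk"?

What's happening: shift every letter 3 places forward in the alphabet (wrapping around).
Doing the same to "efpkoxbmk": "hisnraepn".

hisnraepn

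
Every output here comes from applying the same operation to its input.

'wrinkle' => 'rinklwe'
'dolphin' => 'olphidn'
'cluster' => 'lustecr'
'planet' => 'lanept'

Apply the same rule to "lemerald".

Each output is the input with this applied: swap the first and last characters, then move the first character to the end.
Starting from "lemerald": after the first operation, "demerall"; after the second, "emeralld".

emeralld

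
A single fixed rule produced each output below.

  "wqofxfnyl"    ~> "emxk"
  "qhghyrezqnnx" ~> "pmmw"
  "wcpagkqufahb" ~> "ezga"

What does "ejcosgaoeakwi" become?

Looking at the pairs, the operation is to shift every letter 1 place backward in the alphabet (wrapping around), then keep only the last 4 characters.
"ejcosgaoeakwi" → "zjvh".

zjvh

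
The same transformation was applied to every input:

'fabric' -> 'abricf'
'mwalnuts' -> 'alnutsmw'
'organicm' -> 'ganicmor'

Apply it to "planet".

lanetp

The rule is to move the last 2 characters to the front (rotate right by 2), then swap the front and back halves of the string.
For "planet", step one produces "etplan"; step two turns that into "lanetp".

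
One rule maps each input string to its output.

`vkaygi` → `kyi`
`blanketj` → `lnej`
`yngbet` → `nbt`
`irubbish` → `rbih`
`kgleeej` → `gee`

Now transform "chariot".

hro

The rule is to keep every other character starting from the second (positions 2nd, 4th, 6th, ...).
"chariot" → "hro".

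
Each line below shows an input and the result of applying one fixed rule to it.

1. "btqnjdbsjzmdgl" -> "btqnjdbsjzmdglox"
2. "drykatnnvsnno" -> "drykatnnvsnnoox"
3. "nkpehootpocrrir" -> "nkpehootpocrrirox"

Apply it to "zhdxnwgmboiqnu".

zhdxnwgmboiqnuox

The pattern: append "ox".
On "zhdxnwgmboiqnu" that produces "zhdxnwgmboiqnuox".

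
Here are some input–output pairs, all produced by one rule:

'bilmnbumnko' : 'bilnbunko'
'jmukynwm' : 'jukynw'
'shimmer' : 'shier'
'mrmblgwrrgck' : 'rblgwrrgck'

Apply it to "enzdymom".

The rule is to remove every "m".
For "enzdymom" the result is "enzdyo".

enzdyo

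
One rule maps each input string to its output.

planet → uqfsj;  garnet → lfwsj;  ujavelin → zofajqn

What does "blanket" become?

gqfspj

The transformation: delete the last character, then shift every letter 5 places forward in the alphabet (wrapping around).
On "blanket": the first step gives "blanke", and the second then gives "gqfspj".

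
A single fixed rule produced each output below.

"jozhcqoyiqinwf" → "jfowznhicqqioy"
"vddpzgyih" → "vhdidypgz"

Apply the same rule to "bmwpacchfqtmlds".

bsmdwlpmatcqcfh

Looking at the pairs, the operation is to take characters alternately from the front and the back (1st, last, 2nd, 2nd-last, ...).
So "bmwpacchfqtmlds" becomes "bsmdwlpmatcqcfh".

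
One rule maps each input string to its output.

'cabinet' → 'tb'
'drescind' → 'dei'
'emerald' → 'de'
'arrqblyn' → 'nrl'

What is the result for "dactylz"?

zc

The pattern: move the last 2 characters to the front (rotate right by 2), then keep one character in every 3, starting at position 2 (positions 2nd, 5th, 8th, ...).
Working it through for "dactylz": intermediate "lzdacty", final "zc".
(Check on "arrqblyn": → "ynarrqbl" → "nrl" ✓)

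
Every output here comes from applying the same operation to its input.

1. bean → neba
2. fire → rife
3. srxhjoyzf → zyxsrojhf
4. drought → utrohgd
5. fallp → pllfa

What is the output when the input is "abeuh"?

Rule — sort the characters into reverse alphabetical order.
On "abeuh" that produces "uheba".

uheba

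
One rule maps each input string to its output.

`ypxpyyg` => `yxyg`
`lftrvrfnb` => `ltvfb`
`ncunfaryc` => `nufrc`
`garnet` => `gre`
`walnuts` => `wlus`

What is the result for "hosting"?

hsig

The pattern: keep every other character starting from the first (positions 1st, 3rd, 5th, ...).
So "hosting" becomes "hsig".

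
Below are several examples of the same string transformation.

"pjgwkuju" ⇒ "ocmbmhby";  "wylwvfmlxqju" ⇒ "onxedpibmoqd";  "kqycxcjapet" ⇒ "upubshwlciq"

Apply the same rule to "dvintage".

In each case the input is transformed by: move the first 3 characters to the end (rotate left by 3), then shift every letter 8 places backward in the alphabet (wrapping around).
For "dvintage", step one produces "ntagedvi"; step two turns that into "flsywvna".
(Check on "wylwvfmlxqju": → "wvfmlxqjuwyl" → "onxedpibmoqd" ✓)

flsywvna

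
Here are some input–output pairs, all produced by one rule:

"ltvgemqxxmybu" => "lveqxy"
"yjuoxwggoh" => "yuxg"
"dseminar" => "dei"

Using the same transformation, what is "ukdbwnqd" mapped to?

Each output is the input with this applied: keep every other character starting from the first (positions 1st, 3rd, 5th, ...), then delete the last character.
Working it through for "ukdbwnqd": intermediate "udwq", final "udw".

udw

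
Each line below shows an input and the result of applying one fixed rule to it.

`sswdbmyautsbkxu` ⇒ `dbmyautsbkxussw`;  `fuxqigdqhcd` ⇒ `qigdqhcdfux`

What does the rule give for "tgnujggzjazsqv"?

ujggzjazsqvtgn

In each case the input is transformed by: move the first 3 characters to the end (rotate left by 3).
"tgnujggzjazsqv" → "ujggzjazsqvtgn".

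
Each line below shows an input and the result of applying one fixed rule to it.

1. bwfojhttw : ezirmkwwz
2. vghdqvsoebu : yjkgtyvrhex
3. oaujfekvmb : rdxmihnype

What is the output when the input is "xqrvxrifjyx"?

The pattern: shift every letter 3 places forward in the alphabet (wrapping around).
"xqrvxrifjyx" → "atuyaulimba".

atuyaulimba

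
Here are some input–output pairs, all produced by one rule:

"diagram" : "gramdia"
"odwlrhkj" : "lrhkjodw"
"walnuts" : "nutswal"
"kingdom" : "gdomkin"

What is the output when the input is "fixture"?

turefix

In each case the input is transformed by: move the first 3 characters to the end (rotate left by 3).
Doing the same to "fixture": "turefix".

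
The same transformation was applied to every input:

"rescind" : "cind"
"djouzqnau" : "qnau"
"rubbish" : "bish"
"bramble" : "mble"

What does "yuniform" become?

form

Rule — keep only the last 4 characters.
Doing the same to "yuniform": "form".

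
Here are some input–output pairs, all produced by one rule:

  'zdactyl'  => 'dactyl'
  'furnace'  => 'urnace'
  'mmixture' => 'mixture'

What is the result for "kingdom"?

The transformation: delete the first character.
Applying that to "kingdom" gives "ingdom".

ingdom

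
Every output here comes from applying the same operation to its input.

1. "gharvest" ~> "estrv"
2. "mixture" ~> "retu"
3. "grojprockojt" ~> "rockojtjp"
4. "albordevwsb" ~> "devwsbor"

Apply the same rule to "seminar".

Looking at the pairs, the operation is to delete the first 3 characters, then move the first 2 characters to the end (rotate left by 2).
On "seminar": the first step gives "inar", and the second then gives "arin".

arin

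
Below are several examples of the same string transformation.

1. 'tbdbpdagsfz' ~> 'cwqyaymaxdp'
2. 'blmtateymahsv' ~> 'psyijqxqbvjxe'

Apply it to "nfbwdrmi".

Rule — move the last 2 characters to the front (rotate right by 2), then shift every letter 3 places backward in the alphabet (wrapping around).
"nfbwdrmi" → "jfkcytao".

jfkcytao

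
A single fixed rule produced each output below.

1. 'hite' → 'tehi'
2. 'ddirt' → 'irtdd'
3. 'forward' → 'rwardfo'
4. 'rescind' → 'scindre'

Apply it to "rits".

Each output is the input with this applied: move the first 2 characters to the end (rotate left by 2).
So "rits" becomes "tsri".

tsri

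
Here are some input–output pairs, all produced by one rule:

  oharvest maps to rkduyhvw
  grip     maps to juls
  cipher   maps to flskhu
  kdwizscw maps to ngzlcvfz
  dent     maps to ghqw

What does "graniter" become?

In each case the input is transformed by: shift every letter 3 places forward in the alphabet (wrapping around).
On "graniter" that produces "judqlwhu".

judqlwhu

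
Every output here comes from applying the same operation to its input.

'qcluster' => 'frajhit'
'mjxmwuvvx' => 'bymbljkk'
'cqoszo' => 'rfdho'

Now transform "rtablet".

The rule is to delete the last character, then shift every letter 11 places backward in the alphabet (wrapping around).
For "rtablet", step one produces "rtable"; step two turns that into "gipqat".

gipqat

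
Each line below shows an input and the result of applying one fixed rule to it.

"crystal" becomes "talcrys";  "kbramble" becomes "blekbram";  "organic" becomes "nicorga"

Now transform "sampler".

lersamp

The transformation: move the last 3 characters to the front (rotate right by 3).
"sampler" → "lersamp".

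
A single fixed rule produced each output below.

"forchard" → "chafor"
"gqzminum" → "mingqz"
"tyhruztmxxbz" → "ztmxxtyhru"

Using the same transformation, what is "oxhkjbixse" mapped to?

The rule is to delete the last 2 characters, then swap the front and back halves of the string.
Working it through for "oxhkjbixse": intermediate "oxhkjbix", final "jbixoxhk".

jbixoxhk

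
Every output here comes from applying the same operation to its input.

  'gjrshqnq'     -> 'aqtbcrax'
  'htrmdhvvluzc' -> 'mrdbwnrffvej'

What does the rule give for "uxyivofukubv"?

fehisfypeuel

Each output is the input with this applied: move the last character to the front, then shift every letter 10 places forward in the alphabet (wrapping around).
Working it through for "uxyivofukubv": intermediate "vuxyivofukub", final "fehisfypeuel".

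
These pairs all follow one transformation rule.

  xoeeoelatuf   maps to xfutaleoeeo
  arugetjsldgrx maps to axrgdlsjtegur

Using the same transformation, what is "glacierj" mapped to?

Rule — reverse the string, then move the last character to the front.
Working it through for "glacierj": intermediate "jreicalg", final "gjreical".

gjreical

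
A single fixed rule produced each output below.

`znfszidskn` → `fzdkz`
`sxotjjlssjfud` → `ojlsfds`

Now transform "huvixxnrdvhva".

vxndhah

The pattern: keep every other character starting from the first (positions 1st, 3rd, 5th, ...), then move the first character to the end.
Starting from "huvixxnrdvhva": after the first operation, "hvxndha"; after the second, "vxndhah".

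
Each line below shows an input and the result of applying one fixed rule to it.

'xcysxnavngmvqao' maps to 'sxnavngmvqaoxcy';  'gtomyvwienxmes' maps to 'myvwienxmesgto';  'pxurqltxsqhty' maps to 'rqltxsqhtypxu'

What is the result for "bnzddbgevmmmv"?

The rule is to move the first 3 characters to the end (rotate left by 3).
So "bnzddbgevmmmv" becomes "ddbgevmmmvbnz".

ddbgevmmmvbnz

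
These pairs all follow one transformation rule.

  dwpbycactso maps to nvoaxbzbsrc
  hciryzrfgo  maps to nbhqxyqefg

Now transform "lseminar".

qrdlhmzk

The transformation: shift every letter 1 place backward in the alphabet (wrapping around), then swap the first and last characters.
On "lseminar": the first step gives "krdlhmzq", and the second then gives "qrdlhmzk".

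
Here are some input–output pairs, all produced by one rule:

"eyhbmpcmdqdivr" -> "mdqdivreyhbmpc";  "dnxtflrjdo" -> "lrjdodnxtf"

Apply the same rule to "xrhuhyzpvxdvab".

The rule is to swap the front and back halves of the string.
"xrhuhyzpvxdvab" → "pvxdvabxrhuhyz".

pvxdvabxrhuhyz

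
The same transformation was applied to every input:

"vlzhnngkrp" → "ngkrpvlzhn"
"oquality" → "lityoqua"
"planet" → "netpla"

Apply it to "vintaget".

agetvint

Rule — swap the front and back halves of the string.
Applying that to "vintaget" gives "agetvint".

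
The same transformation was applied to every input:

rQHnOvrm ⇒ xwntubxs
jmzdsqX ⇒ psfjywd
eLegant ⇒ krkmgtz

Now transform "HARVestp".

ngxbkyzv

What's happening: shift every letter 6 places forward in the alphabet (wrapping around), then convert every letter to lowercase.
Working it through for "HARVestp": intermediate "NGXBkyzv", final "ngxbkyzv".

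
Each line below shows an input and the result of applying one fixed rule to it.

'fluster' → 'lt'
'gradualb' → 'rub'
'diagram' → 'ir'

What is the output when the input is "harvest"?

What's happening: keep one character in every 3, starting at position 2 (positions 2nd, 5th, 8th, ...).
Applying that to "harvest" gives "ae".

ae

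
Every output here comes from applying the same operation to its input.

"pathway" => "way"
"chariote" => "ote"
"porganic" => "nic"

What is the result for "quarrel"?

rel

The transformation: keep only the last 3 characters.
So "quarrel" becomes "rel".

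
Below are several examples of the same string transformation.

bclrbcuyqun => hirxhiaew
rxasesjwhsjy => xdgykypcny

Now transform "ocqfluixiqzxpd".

uiwlraodowfd

Each output is the input with this applied: delete the last 2 characters, then shift every letter 6 places forward in the alphabet (wrapping around).
"ocqfluixiqzxpd" → "uiwlraodowfd".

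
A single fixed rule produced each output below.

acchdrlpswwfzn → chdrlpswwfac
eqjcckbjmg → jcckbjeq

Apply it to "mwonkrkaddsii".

onkrkaddsmw

The rule is to delete the last 2 characters, then move the first 2 characters to the end (rotate left by 2).
Working it through for "mwonkrkaddsii": intermediate "mwonkrkadds", final "onkrkaddsmw".
(Check on "acchdrlpswwfzn": → "acchdrlpswwf" → "chdrlpswwfac" ✓)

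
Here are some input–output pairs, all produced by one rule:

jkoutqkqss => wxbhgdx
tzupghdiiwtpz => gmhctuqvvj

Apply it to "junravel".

What's happening: shift every letter 13 places forward in the alphabet (wrapping around) — i.e. ROT13, then delete the last 3 characters.
So "junravel" becomes "whaen".
(Check on "tzupghdiiwtpz": → "gmhctuqvvjgcm" → "gmhctuqvvj" ✓)

whaen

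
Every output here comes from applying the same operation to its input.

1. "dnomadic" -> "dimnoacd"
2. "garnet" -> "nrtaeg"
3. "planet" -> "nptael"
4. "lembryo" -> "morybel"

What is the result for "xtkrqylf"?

qrtxyfkl

Each output is the input with this applied: sort the characters into alphabetical order, then move the first 3 characters to the end (rotate left by 3).
"xtkrqylf" → "fklqrtxy" → "qrtxyfkl".
(Check on "lembryo": → "belmory" → "morybel" ✓)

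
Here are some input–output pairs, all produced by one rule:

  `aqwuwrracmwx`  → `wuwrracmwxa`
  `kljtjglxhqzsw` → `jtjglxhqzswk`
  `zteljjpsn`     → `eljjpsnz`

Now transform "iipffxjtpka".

pffxjtpkai

The rule is to move the first character to the end, then delete the first character.
Applying that to "iipffxjtpka" gives "pffxjtpkai".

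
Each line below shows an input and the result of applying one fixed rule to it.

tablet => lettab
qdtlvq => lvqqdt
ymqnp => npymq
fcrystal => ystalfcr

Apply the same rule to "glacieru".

In each case the input is transformed by: move the first 3 characters to the end (rotate left by 3).
Applying that to "glacieru" gives "cierugla".

cierugla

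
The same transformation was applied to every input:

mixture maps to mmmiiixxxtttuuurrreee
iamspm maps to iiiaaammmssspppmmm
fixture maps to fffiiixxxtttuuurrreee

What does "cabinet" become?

What's happening: repeat every character 3 times.
On "cabinet" that produces "cccaaabbbiiinnneeettt".

cccaaabbbiiinnneeettt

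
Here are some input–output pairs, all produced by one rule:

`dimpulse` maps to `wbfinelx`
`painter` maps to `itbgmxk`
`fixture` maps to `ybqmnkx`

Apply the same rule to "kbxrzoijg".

Each output is the input with this applied: shift every letter 7 places backward in the alphabet (wrapping around).
For "kbxrzoijg" the result is "duqkshbcz".

duqkshbcz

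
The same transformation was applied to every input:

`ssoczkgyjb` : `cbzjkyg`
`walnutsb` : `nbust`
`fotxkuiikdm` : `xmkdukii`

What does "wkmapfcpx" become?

axppfc

Each output is the input with this applied: delete the first 3 characters, then take characters alternately from the front and the back (1st, last, 2nd, 2nd-last, ...).
For "wkmapfcpx", step one produces "apfcpx"; step two turns that into "axppfc".
(Check on "walnutsb": → "nutsb" → "nbust" ✓)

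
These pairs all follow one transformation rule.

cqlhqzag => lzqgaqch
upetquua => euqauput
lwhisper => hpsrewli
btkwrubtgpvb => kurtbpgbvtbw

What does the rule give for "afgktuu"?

gutufak

Rule — swap each adjacent pair of characters (1↔2, 3↔4, ...), then move the first 3 characters to the end (rotate left by 3).
"afgktuu" → "fakgutu" → "gutufak".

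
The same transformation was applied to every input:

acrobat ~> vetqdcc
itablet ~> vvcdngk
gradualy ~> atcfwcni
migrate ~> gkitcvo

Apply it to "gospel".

nqurgi

Looking at the pairs, the operation is to shift every letter 2 places forward in the alphabet (wrapping around), then swap the first and last characters.
For "gospel", step one produces "iqurgn"; step two turns that into "nqurgi".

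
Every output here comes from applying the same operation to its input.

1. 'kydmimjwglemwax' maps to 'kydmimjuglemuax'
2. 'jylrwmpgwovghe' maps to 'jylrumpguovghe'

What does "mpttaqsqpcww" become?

Looking at the pairs, the operation is to replace every "w" with "u".
Applying that to "mpttaqsqpcww" gives "mpttaqsqpcuu".

mpttaqsqpcuu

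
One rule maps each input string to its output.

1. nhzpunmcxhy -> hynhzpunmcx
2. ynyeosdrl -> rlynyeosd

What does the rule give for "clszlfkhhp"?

hpclszlfkh

What's happening: move the last 2 characters to the front (rotate right by 2).
Doing the same to "clszlfkhhp": "hpclszlfkh".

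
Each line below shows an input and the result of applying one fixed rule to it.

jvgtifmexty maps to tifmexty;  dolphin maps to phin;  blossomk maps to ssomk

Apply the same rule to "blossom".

ssom

What's happening: delete the first 3 characters.
For "blossom" the result is "ssom".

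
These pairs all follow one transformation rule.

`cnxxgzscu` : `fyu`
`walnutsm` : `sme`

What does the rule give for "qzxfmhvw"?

Looking at the pairs, the operation is to shift every letter 8 places backward in the alphabet (wrapping around), then keep one character in every 3, starting at position 2 (positions 2nd, 5th, 8th, ...).
"qzxfmhvw" → "reo".
(Check on "walnutsm": → "osdfmlke" → "sme" ✓)

reo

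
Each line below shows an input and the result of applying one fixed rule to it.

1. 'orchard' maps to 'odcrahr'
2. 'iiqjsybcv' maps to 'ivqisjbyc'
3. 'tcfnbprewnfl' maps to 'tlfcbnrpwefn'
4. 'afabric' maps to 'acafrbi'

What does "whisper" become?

wrihpse

The rule is to move the last character to the front, then swap each adjacent pair of characters (1↔2, 3↔4, ...).
Doing the same to "whisper": "wrihpse".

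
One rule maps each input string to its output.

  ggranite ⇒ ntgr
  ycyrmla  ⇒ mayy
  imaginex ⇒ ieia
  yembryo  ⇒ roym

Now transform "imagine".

ieia

The pattern: keep every other character starting from the first (positions 1st, 3rd, 5th, ...), then move the last 2 characters to the front (rotate right by 2).
"imagine" → "iaie" → "ieia".
(Check on "ggranite": → "grnt" → "ntgr" ✓)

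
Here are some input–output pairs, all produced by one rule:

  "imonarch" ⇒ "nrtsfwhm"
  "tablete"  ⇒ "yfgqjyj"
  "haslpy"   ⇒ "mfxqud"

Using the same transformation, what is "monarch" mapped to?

rtsfwhm

The rule is to shift every letter 5 places forward in the alphabet (wrapping around).
Doing the same to "monarch": "rtsfwhm".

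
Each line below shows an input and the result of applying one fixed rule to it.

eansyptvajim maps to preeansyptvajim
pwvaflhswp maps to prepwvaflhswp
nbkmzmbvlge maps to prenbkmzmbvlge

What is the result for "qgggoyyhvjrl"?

preqgggoyyhvjrl

Each output is the input with this applied: prepend "pre".
Doing the same to "qgggoyyhvjrl": "preqgggoyyhvjrl".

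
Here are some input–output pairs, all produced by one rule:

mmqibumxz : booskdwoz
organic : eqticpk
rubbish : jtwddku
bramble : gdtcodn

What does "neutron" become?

Looking at the pairs, the operation is to shift every letter 2 places forward in the alphabet (wrapping around), then move the last character to the front.
Working it through for "neutron": intermediate "pgwvtqp", final "ppgwvtq".

ppgwvtq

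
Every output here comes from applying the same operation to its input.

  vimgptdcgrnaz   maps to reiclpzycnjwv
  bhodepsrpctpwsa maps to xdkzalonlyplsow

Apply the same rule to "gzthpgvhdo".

cvpdlcrdzk

Each output is the input with this applied: shift every letter 4 places backward in the alphabet (wrapping around).
So "gzthpgvhdo" becomes "cvpdlcrdzk".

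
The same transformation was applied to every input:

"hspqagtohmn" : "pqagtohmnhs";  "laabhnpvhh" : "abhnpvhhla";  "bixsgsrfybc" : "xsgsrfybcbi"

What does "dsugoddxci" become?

In each case the input is transformed by: move the first 2 characters to the end (rotate left by 2).
Doing the same to "dsugoddxci": "ugoddxcids".

ugoddxcids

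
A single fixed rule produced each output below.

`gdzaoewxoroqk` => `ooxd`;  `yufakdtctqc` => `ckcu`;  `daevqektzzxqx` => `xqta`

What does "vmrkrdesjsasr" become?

The pattern: keep one character in every 3, starting at position 2 (positions 2nd, 5th, 8th, ...), then swap the first and last characters.
For "vmrkrdesjsasr", step one produces "mrsa"; step two turns that into "arsm".

arsm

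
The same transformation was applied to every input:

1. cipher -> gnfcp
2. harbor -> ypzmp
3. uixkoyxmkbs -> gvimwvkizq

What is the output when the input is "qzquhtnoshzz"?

Looking at the pairs, the operation is to shift every letter 2 places backward in the alphabet (wrapping around), then delete the first character.
On "qzquhtnoshzz": the first step gives "oxosfrlmqfxx", and the second then gives "xosfrlmqfxx".

xosfrlmqfxx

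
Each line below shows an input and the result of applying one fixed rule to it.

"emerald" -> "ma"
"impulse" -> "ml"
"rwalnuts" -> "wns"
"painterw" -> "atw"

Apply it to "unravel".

What's happening: keep one character in every 3, starting at position 2 (positions 2nd, 5th, 8th, ...).
On "unravel" that produces "nv".

nv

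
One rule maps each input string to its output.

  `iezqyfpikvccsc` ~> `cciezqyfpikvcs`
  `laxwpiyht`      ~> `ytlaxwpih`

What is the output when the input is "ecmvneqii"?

qiecmvnei

In each case the input is transformed by: move the last 2 characters to the front (rotate right by 2), then swap the first and last characters.
On "ecmvneqii": the first step gives "iiecmvneq", and the second then gives "qiecmvnei".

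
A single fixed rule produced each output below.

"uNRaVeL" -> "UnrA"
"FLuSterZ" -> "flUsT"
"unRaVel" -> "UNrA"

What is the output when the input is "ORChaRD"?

Looking at the pairs, the operation is to delete the last 3 characters, then flip the case of every letter.
Working it through for "ORChaRD": intermediate "ORCh", final "orcH".

orcH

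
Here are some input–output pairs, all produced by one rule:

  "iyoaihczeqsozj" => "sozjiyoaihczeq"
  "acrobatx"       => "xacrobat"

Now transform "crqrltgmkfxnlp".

The pattern: move the first 3 characters to the end (rotate left by 3), then swap the front and back halves of the string.
"crqrltgmkfxnlp" → "xnlpcrqrltgmkf".

xnlpcrqrltgmkf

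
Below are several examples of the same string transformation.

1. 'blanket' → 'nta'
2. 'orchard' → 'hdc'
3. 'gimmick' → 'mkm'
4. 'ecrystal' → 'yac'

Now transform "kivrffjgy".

Looking at the pairs, the operation is to move the first 3 characters to the end (rotate left by 3), then keep one character in every 3, starting at position 1 (positions 1st, 4th, 7th, ...).
"kivrffjgy" → "rffjgykiv" → "rjk".

rjk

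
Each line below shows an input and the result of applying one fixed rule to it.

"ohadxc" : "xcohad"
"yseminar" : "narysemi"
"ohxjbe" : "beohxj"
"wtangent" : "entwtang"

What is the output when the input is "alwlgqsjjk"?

sjjkalwlgq

Rule — move the first character to the end, then swap the front and back halves of the string.
Starting from "alwlgqsjjk": after the first operation, "lwlgqsjjka"; after the second, "sjjkalwlgq".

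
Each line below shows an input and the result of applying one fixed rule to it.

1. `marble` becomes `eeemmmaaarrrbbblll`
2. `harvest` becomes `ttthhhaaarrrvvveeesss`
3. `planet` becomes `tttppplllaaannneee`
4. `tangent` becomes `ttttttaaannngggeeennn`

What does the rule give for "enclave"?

eeeeeennnccclllaaavvv

Each output is the input with this applied: repeat every character 3 times, then move the last 3 characters to the front (rotate right by 3).
On "enclave": the first step gives "eeennnccclllaaavvveee", and the second then gives "eeeeeennnccclllaaavvv".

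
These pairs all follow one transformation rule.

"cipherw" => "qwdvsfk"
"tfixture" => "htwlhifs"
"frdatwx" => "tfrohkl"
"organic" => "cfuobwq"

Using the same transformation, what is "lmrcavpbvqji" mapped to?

zafqojdpjexw

Each output is the input with this applied: shift every letter 12 places backward in the alphabet (wrapping around).
Doing the same to "lmrcavpbvqji": "zafqojdpjexw".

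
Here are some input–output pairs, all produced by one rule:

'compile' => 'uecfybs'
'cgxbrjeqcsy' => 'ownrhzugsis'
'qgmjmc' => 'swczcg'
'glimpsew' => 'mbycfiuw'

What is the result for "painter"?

Rule — swap the first and last characters, then shift every letter 10 places backward in the alphabet (wrapping around).
On "painter": the first step gives "raintep", and the second then gives "hqydjuf".

hqydjuf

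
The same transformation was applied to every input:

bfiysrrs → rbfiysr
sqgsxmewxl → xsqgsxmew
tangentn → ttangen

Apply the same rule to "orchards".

Each output is the input with this applied: delete the last character, then move the last character to the front.
"orchards" → "orchard" → "dorchar".

dorchar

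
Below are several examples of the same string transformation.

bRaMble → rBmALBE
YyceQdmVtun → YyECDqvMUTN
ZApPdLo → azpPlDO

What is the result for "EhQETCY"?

Looking at the pairs, the operation is to flip the case of every letter, then swap each adjacent pair of characters (1↔2, 3↔4, ...).
So "EhQETCY" becomes "Heeqcty".

Heeqcty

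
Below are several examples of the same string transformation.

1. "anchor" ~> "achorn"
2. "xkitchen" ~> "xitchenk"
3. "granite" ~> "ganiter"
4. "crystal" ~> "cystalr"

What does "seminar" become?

sminare

Rule — move the first character to the end, then swap the first and last characters.
On "seminar": the first step gives "eminars", and the second then gives "sminare".
(Check on "granite": → "raniteg" → "ganiter" ✓)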